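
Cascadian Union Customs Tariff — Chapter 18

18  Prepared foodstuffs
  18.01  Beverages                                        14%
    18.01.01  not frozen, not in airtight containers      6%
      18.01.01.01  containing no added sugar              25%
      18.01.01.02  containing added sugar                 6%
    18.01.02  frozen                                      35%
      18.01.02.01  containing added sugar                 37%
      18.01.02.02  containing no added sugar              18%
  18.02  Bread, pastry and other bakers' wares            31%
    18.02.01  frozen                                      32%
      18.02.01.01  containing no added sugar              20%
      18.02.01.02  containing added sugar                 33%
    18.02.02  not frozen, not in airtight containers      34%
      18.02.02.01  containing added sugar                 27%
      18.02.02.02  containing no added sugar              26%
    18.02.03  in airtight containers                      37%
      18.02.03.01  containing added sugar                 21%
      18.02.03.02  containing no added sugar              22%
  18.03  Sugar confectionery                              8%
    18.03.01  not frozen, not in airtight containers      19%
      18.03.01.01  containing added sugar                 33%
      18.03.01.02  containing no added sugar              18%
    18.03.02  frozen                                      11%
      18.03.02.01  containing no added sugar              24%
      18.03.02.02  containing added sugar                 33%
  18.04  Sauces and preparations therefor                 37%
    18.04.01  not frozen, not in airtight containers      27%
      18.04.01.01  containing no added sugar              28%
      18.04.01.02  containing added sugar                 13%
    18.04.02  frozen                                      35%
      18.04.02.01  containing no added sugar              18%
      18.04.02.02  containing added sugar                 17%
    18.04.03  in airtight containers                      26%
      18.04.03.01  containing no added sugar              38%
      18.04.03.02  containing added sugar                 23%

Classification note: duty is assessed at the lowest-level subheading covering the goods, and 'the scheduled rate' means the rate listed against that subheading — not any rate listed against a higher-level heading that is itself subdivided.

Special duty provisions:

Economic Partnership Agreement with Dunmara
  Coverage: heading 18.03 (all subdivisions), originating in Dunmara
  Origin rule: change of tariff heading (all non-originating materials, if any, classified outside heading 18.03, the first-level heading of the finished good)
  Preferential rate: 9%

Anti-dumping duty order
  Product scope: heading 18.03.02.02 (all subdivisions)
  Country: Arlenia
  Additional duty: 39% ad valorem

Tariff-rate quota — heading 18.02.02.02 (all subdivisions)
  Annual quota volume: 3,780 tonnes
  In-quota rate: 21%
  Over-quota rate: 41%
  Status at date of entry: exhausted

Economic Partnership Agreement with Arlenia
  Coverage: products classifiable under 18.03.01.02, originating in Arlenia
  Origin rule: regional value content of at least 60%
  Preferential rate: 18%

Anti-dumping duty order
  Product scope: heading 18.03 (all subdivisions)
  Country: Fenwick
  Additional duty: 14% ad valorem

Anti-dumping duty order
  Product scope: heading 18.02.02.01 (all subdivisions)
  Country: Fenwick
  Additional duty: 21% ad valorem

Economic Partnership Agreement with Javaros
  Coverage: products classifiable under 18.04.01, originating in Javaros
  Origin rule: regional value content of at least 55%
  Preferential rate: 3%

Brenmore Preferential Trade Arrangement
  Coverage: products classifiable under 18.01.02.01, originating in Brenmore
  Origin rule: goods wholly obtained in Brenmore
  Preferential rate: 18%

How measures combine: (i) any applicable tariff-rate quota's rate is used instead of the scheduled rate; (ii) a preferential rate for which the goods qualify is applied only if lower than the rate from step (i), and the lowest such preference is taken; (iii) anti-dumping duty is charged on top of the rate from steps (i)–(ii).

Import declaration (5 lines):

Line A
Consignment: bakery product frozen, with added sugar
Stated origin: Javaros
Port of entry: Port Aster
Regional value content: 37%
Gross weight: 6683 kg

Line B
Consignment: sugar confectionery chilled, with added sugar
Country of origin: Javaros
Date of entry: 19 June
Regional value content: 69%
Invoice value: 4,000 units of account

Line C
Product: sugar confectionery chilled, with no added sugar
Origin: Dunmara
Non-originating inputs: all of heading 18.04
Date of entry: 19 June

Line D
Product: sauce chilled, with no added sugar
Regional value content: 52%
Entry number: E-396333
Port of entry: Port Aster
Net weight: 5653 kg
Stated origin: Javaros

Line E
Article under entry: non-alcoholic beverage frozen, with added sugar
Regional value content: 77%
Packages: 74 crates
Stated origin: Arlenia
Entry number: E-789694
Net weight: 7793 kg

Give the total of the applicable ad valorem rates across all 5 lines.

Line A: bakery product → 18.02; frozen → 18.02.01; with added sugar → 18.02.01.02. Scheduled 33%. Javaros agreement on 18.04.01: 18.02.01.02 not covered. → 33%.
Line B: sugar confectionery → 18.03; chilled → 18.03.01; with added sugar → 18.03.01.01. Scheduled 33%. Javaros agreement on 18.04.01: 18.03.01.01 not covered. → 33%.
Line C: sugar confectionery → 18.03; chilled → 18.03.01; with no added sugar → 18.03.01.02. Scheduled 18%. Dunmara agreement on 18.03: CTH met → 9% available; preferential 9%. → 9%.
Line D: sauce → 18.04; chilled → 18.04.01; with no added sugar → 18.04.01.01. Scheduled 28%. Javaros agreement on 18.04.01: RVC < 55%. → 28%.
Line E: non-alcoholic beverage → 18.01; frozen → 18.01.02; with added sugar → 18.01.02.01. Scheduled 37%. Arlenia agreement on 18.03.01.02: 18.01.02.01 not covered. → 37%.
Sum: 33% + 33% + 9% + 28% + 37% = 140%.

140%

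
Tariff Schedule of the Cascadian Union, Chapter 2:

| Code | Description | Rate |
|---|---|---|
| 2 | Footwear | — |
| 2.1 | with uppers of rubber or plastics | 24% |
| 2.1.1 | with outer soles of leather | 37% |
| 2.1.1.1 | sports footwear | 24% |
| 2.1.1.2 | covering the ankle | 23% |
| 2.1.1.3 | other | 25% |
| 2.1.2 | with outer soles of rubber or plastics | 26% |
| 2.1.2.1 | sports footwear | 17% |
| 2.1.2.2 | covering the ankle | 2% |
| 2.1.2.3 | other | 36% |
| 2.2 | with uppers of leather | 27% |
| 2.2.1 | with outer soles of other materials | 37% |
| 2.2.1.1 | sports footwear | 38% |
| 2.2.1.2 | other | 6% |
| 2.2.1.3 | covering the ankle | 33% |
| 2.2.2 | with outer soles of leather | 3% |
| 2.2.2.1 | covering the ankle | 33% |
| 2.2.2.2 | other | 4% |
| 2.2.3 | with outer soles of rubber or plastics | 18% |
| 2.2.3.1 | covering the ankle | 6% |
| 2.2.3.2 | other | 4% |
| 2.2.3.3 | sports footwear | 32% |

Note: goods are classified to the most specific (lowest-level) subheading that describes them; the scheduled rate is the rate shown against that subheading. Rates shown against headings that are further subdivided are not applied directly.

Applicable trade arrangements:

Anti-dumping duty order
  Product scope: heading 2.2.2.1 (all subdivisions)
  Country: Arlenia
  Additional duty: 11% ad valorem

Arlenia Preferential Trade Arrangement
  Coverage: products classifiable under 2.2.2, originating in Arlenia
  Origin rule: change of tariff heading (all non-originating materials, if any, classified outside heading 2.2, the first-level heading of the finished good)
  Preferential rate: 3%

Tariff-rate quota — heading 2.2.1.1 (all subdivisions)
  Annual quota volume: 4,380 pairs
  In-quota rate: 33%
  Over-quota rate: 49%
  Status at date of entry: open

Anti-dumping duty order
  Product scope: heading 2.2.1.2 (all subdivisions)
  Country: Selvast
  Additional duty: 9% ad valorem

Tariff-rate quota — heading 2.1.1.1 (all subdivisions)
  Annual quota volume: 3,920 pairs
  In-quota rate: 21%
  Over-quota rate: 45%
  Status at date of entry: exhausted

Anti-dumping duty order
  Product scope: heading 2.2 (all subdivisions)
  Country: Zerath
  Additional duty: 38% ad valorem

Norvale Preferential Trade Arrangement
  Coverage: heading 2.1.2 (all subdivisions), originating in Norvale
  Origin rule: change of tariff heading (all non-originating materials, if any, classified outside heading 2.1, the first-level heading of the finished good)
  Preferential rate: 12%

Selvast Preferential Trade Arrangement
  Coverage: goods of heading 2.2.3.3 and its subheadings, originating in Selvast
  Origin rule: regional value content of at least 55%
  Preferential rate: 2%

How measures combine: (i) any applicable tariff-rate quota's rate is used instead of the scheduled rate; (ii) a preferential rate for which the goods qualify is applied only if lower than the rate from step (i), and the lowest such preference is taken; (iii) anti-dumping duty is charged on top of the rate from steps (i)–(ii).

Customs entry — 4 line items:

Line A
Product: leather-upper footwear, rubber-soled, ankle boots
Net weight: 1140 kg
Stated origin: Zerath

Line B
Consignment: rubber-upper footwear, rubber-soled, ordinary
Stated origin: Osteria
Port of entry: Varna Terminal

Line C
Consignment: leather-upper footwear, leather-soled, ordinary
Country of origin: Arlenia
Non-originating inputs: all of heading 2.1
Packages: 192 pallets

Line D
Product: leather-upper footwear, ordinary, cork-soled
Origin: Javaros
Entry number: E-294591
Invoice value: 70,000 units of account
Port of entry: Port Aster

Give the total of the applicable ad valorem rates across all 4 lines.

89%

Line A: leather-upper → 2.2; rubber-soled → 2.2.3; ankle boots → 2.2.3.1. Scheduled 6%. anti-dumping (Zerath, 2.2): +38%; total 6% + 38% = 44%. → 44%.
Line B: rubber-upper → 2.1; rubber-soled → 2.1.2; ordinary → 2.1.2.3. Scheduled 36%. No special measure applies. → 36%.
Line C: leather-upper → 2.2; leather-soled → 2.2.2; ordinary → 2.2.2.2. Scheduled 4%. Arlenia agreement on 2.2.2: CTH met → 3% available; preferential 3%. → 3%.
Line D: leather-upper → 2.2; cork-soled → 2.2.1; ordinary → 2.2.1.2. Scheduled 6%. No special measure applies. → 6%.
Sum: 44% + 36% + 3% + 6% = 89%.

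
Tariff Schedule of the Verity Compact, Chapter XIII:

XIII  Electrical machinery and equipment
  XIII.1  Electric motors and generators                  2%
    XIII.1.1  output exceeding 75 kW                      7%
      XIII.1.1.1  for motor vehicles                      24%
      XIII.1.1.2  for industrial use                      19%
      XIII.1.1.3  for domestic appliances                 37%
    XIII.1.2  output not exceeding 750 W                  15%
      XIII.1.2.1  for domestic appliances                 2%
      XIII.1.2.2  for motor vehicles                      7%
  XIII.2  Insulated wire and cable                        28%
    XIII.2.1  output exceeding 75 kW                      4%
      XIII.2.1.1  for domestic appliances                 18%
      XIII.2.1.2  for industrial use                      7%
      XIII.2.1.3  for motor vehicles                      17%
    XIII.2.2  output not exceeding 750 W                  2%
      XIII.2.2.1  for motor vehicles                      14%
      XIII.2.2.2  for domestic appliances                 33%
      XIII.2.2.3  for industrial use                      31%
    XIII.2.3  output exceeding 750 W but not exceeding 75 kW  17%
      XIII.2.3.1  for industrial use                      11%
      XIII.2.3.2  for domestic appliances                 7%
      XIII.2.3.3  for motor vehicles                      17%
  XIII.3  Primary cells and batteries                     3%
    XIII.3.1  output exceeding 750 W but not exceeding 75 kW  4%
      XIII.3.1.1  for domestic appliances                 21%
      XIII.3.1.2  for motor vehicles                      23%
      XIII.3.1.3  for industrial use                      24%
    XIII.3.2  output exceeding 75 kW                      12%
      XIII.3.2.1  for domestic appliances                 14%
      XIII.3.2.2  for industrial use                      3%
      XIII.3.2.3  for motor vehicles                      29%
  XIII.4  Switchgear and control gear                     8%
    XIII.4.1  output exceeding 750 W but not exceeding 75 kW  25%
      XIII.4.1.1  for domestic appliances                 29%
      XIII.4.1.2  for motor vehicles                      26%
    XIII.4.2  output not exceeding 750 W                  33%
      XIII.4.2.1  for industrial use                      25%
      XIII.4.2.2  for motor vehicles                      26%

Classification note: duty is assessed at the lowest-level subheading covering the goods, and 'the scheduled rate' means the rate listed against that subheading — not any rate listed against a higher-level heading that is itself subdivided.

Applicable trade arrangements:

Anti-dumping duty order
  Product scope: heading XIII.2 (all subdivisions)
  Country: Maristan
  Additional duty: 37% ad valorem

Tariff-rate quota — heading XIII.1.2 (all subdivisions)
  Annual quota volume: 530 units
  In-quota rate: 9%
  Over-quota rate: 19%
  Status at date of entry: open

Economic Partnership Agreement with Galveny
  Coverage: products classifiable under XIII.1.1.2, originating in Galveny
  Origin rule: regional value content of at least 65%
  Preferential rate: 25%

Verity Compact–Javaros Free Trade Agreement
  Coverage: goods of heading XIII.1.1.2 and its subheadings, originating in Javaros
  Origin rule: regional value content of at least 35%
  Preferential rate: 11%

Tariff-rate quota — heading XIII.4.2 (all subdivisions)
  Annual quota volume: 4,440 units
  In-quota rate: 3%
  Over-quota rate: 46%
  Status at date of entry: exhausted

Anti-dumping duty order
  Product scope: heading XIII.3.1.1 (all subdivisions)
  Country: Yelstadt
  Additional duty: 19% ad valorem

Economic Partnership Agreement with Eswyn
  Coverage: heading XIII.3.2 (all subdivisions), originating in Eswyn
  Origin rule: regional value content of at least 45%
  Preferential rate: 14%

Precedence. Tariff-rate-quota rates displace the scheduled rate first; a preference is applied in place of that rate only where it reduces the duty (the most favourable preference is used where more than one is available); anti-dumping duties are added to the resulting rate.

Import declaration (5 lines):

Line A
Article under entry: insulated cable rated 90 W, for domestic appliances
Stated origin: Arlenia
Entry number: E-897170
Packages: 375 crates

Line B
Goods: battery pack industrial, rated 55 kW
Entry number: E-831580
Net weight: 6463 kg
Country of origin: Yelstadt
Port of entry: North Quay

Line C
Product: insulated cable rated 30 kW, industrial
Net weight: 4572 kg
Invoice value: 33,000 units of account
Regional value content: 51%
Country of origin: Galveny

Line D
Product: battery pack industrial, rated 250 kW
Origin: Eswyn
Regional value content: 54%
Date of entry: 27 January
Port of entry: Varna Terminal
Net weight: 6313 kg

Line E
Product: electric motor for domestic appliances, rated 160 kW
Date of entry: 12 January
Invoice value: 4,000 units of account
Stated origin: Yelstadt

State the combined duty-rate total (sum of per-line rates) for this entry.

108%

Line A: insulated cable → XIII.2; rated 90 W → XIII.2.2; for domestic appliances → XIII.2.2.2. Scheduled 33%. No special measure applies. → 33%.
Line B: battery pack → XIII.3; rated 55 kW → XIII.3.1; industrial → XIII.3.1.3. Scheduled 24%. No special measure applies. → 24%.
Line C: insulated cable → XIII.2; rated 30 kW → XIII.2.3; industrial → XIII.2.3.1. Scheduled 11%. Galveny agreement on XIII.1.1.2: XIII.2.3.1 not covered. → 11%.
Line D: battery pack → XIII.3; rated 250 kW → XIII.3.2; industrial → XIII.3.2.2. Scheduled 3%. Eswyn agreement on XIII.3.2: RVC ≥ 45% → 14% available; preference 14% not lower than 3% → no reduction. → 3%.
Line E: electric motor → XIII.1; rated 160 kW → XIII.1.1; for domestic appliances → XIII.1.1.3. Scheduled 37%. No special measure applies. → 37%.
Sum: 33% + 24% + 11% + 3% + 37% = 108%.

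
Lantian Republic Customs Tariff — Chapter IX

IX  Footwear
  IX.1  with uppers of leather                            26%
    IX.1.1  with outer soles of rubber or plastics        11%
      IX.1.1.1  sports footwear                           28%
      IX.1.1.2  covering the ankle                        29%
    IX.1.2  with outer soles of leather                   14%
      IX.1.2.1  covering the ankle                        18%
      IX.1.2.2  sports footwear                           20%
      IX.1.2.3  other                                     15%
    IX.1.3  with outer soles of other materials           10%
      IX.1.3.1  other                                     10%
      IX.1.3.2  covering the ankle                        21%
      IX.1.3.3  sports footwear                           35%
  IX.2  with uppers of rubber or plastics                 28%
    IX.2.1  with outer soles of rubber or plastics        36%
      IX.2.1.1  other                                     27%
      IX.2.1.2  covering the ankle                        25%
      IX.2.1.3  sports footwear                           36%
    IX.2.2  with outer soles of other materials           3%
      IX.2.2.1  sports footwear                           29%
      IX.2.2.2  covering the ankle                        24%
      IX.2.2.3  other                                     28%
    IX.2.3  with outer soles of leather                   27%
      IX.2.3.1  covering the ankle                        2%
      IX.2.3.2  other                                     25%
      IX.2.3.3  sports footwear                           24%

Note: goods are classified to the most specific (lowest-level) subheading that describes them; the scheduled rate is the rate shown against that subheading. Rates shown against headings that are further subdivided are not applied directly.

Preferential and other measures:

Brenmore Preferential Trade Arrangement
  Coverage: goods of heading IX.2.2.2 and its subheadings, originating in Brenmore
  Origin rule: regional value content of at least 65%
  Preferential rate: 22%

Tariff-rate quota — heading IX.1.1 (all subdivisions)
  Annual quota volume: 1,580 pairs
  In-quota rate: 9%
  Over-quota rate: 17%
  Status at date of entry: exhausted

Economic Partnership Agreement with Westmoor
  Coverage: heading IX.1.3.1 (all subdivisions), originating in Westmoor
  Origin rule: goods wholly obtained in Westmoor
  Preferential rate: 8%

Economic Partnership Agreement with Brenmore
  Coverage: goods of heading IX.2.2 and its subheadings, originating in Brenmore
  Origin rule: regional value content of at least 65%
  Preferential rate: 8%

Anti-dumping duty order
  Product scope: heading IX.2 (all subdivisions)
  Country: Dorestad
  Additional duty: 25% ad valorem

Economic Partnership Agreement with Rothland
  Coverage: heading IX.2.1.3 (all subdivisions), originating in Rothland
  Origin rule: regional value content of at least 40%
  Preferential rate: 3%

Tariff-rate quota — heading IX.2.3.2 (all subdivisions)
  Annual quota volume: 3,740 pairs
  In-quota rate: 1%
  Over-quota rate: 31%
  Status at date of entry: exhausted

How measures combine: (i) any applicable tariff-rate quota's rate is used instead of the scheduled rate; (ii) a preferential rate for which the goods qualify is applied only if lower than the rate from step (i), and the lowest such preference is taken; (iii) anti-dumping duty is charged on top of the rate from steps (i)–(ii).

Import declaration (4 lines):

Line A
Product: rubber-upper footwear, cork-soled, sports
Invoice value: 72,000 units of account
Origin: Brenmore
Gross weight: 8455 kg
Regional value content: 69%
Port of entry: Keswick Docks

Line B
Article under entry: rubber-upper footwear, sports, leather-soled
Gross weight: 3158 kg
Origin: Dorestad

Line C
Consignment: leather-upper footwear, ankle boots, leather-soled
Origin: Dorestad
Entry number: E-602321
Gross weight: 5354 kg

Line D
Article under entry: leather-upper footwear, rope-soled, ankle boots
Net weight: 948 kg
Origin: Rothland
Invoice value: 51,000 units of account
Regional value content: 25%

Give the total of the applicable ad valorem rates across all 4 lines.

96%

Line A: rubber-upper → IX.2; cork-soled → IX.2.2; sports → IX.2.2.1. Scheduled 29%. Brenmore agreement on IX.2.2.2: IX.2.2.1 not covered; Brenmore agreement on IX.2.2: RVC ≥ 65% → 8% available; preferential 8%. → 8%.
Line B: rubber-upper → IX.2; leather-soled → IX.2.3; sports → IX.2.3.3. Scheduled 24%. anti-dumping (Dorestad, IX.2): +25%; total 24% + 25% = 49%. → 49%.
Line C: leather-upper → IX.1; leather-soled → IX.1.2; ankle boots → IX.1.2.1. Scheduled 18%. No special measure applies. → 18%.
Line D: leather-upper → IX.1; rope-soled → IX.1.3; ankle boots → IX.1.3.2. Scheduled 21%. Rothland agreement on IX.2.1.3: IX.1.3.2 not covered. → 21%.
Sum: 8% + 49% + 18% + 21% = 96%.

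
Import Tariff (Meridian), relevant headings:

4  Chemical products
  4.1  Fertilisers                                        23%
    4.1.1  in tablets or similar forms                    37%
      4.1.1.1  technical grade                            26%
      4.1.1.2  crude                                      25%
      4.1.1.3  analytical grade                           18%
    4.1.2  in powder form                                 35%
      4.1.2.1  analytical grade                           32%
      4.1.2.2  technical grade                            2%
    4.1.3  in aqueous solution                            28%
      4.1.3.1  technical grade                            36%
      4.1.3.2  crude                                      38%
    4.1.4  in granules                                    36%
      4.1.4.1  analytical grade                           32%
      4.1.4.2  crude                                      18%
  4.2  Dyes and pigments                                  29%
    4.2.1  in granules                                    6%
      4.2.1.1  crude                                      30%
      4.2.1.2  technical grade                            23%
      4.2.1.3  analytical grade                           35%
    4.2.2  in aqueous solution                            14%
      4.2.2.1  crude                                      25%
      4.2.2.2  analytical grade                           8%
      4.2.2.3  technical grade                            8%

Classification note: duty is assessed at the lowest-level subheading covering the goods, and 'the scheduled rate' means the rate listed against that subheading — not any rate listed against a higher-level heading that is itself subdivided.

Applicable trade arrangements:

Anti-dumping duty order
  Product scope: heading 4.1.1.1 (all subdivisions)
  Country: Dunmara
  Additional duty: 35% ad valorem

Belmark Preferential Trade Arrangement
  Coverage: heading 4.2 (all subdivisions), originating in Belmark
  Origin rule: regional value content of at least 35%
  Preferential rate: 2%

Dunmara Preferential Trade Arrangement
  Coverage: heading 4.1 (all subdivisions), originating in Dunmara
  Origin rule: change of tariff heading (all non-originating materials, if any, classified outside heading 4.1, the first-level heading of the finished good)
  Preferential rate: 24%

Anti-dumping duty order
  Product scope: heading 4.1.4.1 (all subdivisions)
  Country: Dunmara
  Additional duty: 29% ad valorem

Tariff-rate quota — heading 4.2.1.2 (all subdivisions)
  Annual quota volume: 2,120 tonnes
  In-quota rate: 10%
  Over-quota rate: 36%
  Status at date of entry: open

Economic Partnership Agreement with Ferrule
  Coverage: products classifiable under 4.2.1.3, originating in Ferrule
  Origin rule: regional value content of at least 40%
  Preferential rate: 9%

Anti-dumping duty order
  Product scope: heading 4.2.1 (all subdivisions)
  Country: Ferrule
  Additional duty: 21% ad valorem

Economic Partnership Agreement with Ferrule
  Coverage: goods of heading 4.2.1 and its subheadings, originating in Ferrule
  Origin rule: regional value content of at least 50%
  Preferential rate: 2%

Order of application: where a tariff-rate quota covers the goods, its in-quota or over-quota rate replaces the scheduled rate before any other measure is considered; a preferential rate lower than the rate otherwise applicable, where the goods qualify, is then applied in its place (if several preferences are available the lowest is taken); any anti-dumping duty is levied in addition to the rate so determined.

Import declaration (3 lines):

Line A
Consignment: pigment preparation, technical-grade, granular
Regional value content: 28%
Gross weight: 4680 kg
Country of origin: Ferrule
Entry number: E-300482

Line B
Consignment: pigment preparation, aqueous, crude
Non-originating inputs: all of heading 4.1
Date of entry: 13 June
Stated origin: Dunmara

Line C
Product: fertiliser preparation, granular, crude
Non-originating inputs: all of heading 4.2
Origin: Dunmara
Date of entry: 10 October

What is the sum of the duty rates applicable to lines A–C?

Line A: pigment → 4.2; granular → 4.2.1; technical-grade → 4.2.1.2. Scheduled 23%. quota on 4.2.1.2 open → in-quota 10%; Ferrule agreement on 4.2.1.3: 4.2.1.2 not covered; Ferrule agreement on 4.2.1: RVC < 50%; anti-dumping (Ferrule, 4.2.1): +21%; total 10% + 21% = 31%. → 31%.
Line B: pigment → 4.2; aqueous → 4.2.2; crude → 4.2.2.1. Scheduled 25%. Dunmara agreement on 4.1: 4.2.2.1 not covered. → 25%.
Line C: fertiliser → 4.1; granular → 4.1.4; crude → 4.1.4.2. Scheduled 18%. Dunmara agreement on 4.1: CTH met → 24% available; preference 24% not lower than 18% → no reduction. → 18%.
Sum: 31% + 25% + 18% = 74%.

74%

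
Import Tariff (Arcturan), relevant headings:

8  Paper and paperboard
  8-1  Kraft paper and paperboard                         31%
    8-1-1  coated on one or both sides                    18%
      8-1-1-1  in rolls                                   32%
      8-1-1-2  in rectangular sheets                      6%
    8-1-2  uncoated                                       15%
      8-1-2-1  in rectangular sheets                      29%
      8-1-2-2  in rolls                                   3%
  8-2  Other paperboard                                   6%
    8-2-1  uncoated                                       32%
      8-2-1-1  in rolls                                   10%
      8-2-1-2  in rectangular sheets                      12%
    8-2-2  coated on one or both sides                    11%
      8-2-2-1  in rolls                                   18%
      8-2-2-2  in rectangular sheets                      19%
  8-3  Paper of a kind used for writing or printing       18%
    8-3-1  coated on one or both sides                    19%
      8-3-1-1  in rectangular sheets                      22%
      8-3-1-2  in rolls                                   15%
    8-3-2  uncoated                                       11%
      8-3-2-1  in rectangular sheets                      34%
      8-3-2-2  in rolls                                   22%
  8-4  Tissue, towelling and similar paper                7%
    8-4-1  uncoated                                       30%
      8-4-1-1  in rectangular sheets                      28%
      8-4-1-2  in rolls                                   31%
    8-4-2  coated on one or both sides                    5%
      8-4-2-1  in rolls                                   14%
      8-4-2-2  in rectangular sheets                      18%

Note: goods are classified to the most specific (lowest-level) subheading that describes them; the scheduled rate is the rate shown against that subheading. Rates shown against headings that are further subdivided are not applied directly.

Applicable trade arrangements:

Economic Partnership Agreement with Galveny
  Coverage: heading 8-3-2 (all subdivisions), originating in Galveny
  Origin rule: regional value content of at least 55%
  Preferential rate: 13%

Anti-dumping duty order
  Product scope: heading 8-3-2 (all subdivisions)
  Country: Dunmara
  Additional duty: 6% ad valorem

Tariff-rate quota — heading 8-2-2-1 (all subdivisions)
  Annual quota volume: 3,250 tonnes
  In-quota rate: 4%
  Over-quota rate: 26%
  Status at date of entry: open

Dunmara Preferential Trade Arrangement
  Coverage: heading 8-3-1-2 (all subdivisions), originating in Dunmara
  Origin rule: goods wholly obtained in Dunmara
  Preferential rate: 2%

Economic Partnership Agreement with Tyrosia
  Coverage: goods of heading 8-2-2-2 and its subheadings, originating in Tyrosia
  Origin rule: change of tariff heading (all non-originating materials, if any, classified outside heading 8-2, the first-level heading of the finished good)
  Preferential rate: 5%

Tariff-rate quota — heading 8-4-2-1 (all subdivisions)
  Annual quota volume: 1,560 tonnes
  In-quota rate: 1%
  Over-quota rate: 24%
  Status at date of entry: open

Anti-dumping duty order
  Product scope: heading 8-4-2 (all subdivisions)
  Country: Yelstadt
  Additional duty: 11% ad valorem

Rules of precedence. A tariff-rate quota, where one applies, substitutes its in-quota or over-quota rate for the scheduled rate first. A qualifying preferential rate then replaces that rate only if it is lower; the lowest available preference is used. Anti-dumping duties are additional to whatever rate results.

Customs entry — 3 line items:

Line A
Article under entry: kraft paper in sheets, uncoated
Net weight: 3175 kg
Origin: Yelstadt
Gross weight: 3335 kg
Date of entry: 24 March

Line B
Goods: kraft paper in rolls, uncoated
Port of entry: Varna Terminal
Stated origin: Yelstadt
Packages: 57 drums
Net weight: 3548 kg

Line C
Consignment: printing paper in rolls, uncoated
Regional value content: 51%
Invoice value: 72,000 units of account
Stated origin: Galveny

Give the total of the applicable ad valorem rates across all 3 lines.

54%

Line A: kraft paper → 8-1; uncoated → 8-1-2; in sheets → 8-1-2-1. Scheduled 29%. No special measure applies. → 29%.
Line B: kraft paper → 8-1; uncoated → 8-1-2; in rolls → 8-1-2-2. Scheduled 3%. No special measure applies. → 3%.
Line C: printing paper → 8-3; uncoated → 8-3-2; in rolls → 8-3-2-2. Scheduled 22%. Galveny agreement on 8-3-2: RVC < 55%. → 22%.
Sum: 29% + 3% + 22% = 54%.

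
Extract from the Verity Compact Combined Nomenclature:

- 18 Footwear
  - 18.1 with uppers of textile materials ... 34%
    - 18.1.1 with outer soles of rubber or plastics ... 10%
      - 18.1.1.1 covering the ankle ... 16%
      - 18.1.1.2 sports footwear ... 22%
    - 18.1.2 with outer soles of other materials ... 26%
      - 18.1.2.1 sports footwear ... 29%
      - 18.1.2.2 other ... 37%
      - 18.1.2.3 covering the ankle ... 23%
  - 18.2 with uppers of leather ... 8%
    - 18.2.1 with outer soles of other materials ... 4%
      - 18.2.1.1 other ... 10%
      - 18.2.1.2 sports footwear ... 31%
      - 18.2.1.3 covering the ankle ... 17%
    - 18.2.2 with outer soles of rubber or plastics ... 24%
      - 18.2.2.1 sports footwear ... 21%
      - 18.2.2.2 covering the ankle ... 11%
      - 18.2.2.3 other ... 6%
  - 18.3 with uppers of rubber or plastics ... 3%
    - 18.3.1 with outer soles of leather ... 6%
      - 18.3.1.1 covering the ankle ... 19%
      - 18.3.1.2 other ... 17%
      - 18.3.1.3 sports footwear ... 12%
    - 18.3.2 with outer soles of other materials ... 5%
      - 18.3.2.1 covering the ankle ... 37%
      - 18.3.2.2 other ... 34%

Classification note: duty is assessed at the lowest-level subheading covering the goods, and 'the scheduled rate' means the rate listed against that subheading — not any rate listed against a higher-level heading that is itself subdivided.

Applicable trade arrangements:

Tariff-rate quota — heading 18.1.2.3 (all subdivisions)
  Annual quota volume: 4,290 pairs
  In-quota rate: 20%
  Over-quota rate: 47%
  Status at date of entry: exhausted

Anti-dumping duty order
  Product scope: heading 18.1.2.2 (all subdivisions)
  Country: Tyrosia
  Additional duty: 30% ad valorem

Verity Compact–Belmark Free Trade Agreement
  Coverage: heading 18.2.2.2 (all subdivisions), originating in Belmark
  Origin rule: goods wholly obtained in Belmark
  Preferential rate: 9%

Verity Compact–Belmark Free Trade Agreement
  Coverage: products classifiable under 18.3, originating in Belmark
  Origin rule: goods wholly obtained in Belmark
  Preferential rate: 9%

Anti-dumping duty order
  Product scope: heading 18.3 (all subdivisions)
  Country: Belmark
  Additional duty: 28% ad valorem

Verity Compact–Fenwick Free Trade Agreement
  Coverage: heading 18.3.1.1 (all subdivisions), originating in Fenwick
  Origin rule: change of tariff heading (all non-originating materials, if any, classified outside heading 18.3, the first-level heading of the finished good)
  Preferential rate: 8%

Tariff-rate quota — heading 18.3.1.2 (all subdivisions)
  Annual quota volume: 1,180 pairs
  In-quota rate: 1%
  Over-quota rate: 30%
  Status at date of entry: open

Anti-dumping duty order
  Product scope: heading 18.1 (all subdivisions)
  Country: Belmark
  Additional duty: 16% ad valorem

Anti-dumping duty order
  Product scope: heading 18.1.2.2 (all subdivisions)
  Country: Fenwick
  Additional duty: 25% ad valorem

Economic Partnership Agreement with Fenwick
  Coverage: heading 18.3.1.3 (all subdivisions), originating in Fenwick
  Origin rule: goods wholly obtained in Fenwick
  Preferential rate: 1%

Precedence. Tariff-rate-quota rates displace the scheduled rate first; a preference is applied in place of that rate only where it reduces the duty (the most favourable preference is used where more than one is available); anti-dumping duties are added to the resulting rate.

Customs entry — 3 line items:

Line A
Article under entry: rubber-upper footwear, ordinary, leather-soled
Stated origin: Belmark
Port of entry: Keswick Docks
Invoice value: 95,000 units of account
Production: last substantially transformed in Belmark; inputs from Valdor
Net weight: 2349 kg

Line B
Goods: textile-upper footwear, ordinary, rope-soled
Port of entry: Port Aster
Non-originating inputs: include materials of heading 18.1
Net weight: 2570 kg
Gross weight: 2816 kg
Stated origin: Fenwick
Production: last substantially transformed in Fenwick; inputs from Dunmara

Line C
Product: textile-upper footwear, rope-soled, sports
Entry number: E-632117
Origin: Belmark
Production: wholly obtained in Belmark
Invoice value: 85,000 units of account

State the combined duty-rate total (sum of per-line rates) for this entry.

136%

Line A: rubber-upper → 18.3; leather-soled → 18.3.1; ordinary → 18.3.1.2. Scheduled 17%. quota on 18.3.1.2 open → in-quota 1%; Belmark agreement on 18.2.2.2: 18.3.1.2 not covered; Belmark agreement on 18.3: not wholly obtained; anti-dumping (Belmark, 18.3): +28%; total 1% + 28% = 29%. → 29%.
Line B: textile-upper → 18.1; rope-soled → 18.1.2; ordinary → 18.1.2.2. Scheduled 37%. Fenwick agreement on 18.3.1.1: 18.1.2.2 not covered; Fenwick agreement on 18.3.1.3: 18.1.2.2 not covered; anti-dumping (Fenwick, 18.1.2.2): +25%; total 37% + 25% = 62%. → 62%.
Line C: textile-upper → 18.1; rope-soled → 18.1.2; sports → 18.1.2.1. Scheduled 29%. Belmark agreement on 18.2.2.2: 18.1.2.1 not covered; Belmark agreement on 18.3: 18.1.2.1 not covered; anti-dumping (Belmark, 18.1): +16%; total 29% + 16% = 45%. → 45%.
Sum: 29% + 62% + 45% = 136%.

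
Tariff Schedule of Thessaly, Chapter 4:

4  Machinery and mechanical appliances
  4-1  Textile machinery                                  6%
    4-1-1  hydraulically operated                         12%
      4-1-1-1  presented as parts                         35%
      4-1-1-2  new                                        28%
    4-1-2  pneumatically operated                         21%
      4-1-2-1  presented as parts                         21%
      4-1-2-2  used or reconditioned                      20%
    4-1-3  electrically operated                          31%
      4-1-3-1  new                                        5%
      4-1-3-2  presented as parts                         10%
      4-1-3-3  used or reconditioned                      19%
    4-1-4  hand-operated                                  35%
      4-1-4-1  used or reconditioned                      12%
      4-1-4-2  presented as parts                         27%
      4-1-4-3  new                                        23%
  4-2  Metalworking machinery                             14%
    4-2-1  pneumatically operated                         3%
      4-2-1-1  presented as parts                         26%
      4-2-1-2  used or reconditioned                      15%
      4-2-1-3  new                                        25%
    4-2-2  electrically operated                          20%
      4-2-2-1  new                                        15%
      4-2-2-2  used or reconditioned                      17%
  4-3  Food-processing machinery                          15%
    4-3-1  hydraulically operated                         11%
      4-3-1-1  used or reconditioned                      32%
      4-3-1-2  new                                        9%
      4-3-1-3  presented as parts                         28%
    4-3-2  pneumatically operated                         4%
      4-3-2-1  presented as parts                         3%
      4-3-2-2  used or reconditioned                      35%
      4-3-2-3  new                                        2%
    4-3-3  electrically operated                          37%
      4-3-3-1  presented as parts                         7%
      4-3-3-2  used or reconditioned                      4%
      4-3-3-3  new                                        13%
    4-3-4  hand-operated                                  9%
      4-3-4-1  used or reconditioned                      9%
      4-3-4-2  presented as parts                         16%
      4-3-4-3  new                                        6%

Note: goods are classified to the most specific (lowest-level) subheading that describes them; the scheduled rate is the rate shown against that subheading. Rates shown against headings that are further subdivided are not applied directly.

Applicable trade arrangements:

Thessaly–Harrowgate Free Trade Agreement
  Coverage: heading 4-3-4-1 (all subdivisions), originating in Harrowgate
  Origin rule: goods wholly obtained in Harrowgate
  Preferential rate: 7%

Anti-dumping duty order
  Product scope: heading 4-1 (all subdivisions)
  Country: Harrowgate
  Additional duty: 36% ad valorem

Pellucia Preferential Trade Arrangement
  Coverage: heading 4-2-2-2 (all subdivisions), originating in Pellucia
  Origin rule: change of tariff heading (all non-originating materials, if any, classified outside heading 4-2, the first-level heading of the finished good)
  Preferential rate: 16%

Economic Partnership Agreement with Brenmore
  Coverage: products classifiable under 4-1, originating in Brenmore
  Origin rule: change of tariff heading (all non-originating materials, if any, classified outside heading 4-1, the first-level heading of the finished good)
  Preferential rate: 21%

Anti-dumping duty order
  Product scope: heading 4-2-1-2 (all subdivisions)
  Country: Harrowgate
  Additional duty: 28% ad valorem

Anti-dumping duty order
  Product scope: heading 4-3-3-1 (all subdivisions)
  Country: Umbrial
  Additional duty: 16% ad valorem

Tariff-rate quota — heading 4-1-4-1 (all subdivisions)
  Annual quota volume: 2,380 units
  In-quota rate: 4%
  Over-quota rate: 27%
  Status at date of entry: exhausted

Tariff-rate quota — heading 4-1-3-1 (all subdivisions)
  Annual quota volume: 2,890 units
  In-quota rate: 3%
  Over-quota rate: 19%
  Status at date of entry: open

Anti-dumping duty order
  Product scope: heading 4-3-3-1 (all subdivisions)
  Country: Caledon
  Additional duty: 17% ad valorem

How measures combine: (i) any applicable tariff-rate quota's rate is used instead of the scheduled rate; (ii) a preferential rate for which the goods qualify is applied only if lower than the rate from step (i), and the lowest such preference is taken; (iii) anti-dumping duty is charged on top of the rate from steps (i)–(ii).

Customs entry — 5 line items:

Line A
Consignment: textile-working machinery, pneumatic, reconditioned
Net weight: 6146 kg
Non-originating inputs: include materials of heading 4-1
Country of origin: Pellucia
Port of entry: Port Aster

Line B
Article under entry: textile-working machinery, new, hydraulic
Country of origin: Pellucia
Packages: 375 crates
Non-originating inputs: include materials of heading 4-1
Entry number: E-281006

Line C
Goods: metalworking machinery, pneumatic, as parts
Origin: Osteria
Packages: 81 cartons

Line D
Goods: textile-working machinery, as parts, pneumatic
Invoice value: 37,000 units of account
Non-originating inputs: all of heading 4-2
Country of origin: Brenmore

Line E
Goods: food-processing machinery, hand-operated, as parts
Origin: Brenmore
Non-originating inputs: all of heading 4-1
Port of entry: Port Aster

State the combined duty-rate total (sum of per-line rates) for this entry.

Line A: textile-working → 4-1; pneumatic → 4-1-2; reconditioned → 4-1-2-2. Scheduled 20%. Pellucia agreement on 4-2-2-2: 4-1-2-2 not covered. → 20%.
Line B: textile-working → 4-1; hydraulic → 4-1-1; new → 4-1-1-2. Scheduled 28%. Pellucia agreement on 4-2-2-2: 4-1-1-2 not covered. → 28%.
Line C: metalworking → 4-2; pneumatic → 4-2-1; as parts → 4-2-1-1. Scheduled 26%. No special measure applies. → 26%.
Line D: textile-working → 4-1; pneumatic → 4-1-2; as parts → 4-1-2-1. Scheduled 21%. Brenmore agreement on 4-1: CTH met → 21% available; preference 21% not lower than 21% → no reduction. → 21%.
Line E: food-processing → 4-3; hand-operated → 4-3-4; as parts → 4-3-4-2. Scheduled 16%. Brenmore agreement on 4-1: 4-3-4-2 not covered. → 16%.
Sum: 20% + 28% + 26% + 21% + 16% = 111%.

111%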